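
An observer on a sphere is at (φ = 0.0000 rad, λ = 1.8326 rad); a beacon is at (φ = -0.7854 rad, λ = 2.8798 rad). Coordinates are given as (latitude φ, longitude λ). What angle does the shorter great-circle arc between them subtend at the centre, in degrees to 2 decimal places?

69.30°

With latitudes φ₁ = 0.000°, φ₂ = -45.000° and longitude difference Δλ = 60.000°:
cos c = sin φ₁ sin φ₂ + cos φ₁ cos φ₂ cos Δλ = (0.0000)(-0.7071) + (1.0000)(0.7071)(0.5000) = 0.35355,
so c = arccos(0.35355) = 1.20943 rad.
So the angular separation is 69.30°.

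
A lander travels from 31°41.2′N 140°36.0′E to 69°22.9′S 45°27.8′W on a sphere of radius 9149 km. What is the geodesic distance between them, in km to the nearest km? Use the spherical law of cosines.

22698 km

With latitudes φ₁ = 31.687°, φ₂ = -69.382° and longitude difference Δλ = 173.937°:
cos c = sin φ₁ sin φ₂ + cos φ₁ cos φ₂ cos Δλ = (0.5253)(-0.9359) + (0.8509)(0.3521)(-0.9944) = -0.78960,
so c = arccos(-0.78960) = 2.48095 rad.
Distance = R·c = 9149 × 2.4810 ≈ 22698 km.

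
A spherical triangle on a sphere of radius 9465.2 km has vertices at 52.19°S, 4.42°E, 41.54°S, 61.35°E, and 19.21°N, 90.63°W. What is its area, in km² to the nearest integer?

Side lengths (central angles): a = 2.5721, b = 1.8869, c = 0.6852 rad; semiperimeter s = 2.5721.
By l'Huilier's theorem, tan(E/4) = √[tan(s/2) tan((s−a)/2) tan((s−b)/2) tan((s−c)/2)], giving spherical excess E = 0.0207 rad.
Area = E·R² = 0.0207 × (9465.2)² ≈ 1858963 km².

1858963 km²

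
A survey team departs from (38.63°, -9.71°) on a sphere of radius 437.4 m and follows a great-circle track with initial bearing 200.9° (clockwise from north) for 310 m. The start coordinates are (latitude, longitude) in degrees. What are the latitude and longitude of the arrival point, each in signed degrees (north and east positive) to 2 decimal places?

-0.06°, -23.14°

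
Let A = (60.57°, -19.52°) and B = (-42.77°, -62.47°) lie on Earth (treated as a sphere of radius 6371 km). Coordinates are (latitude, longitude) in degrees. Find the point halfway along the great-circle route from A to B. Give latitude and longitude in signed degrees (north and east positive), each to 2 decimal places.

The central angle between A and B is δ = 1.9044 rad.
With f = 0.5, the slerp weights are sin((1−f)δ)/sin δ = 0.8622 and sin(fδ)/sin δ = 0.8622.
Weighted sum of the unit vectors: (0.8622)·(0.4631,-0.1642,0.8710) + (0.8622)·(0.3393,-0.6510,-0.6791) = (0.6919, -0.7028, 0.1655).
Converting back: φ = atan2(z, √(x²+y²)) = 9.52°, λ = atan2(y, x) = -45.45°.

9.52°, -45.45°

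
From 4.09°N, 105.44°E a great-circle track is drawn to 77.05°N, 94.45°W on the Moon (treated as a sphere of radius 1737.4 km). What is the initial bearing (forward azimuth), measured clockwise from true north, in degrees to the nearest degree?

Δλ = 160.110° = 2.7944 rad.
y = sin Δλ · cos φ₂ = (0.3402)(0.2241) = 0.0762
x = cos φ₁ sin φ₂ − sin φ₁ cos φ₂ cos Δλ = (0.9975)(0.9746) − (0.0713)(0.2241)(-0.9403) = 0.9871
θ = atan2(y, x) = 4.42°, so the bearing is 4°.

4°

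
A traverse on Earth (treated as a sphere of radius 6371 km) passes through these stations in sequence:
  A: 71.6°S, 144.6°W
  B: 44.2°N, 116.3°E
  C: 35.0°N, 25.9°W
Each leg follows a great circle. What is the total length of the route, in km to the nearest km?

Leg A→B: central angle 2.3424 rad, distance 14923.7 km.
Leg B→C: central angle 1.6350 rad, distance 10416.5 km.
Total: 14923.7 + 10416.5 ≈ 25340 km.

25340 km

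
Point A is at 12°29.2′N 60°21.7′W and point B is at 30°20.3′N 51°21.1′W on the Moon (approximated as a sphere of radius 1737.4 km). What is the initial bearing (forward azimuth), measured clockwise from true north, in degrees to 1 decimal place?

23.6°

Δλ = 9.010° = 0.1573 rad.
y = sin Δλ · cos φ₂ = (0.1566)(0.8631) = 0.1352
x = cos φ₁ sin φ₂ − sin φ₁ cos φ₂ cos Δλ = (0.9763)(0.5051) − (0.2162)(0.8631)(0.9877) = 0.3089
θ = atan2(y, x) = 23.64°, so the bearing is 23.6°.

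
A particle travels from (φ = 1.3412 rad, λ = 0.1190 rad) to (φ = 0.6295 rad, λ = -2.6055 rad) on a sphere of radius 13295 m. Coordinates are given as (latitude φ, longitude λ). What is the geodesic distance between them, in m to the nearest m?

In radians: φ₁ = 1.3412, φ₂ = 0.6295, Δλ = -156.102° = -2.7245 rad.
cos c = sin φ₁ sin φ₂ + cos φ₁ cos φ₂ cos Δλ = (0.9738)(0.5887) + (0.2276)(0.8083)(-0.9143) = 0.40510,
so c = arccos(0.40510) = 1.15371 rad.
Distance = R·c = 13295 × 1.1537 ≈ 15339 m.

15339 m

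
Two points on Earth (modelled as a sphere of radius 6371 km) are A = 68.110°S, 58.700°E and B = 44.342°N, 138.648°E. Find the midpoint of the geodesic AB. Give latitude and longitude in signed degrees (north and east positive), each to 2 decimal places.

-14.87°, 113.45°

The central angle between A and B is δ = 2.2168 rad.
With f = 0.5, the slerp weights are sin((1−f)δ)/sin δ = 1.1209 and sin(fδ)/sin δ = 1.1209.
Weighted sum of the unit vectors: (1.1209)·(0.1937,0.3186,-0.9279) + (1.1209)·(-0.5369,0.4725,0.6989) = (-0.3846, 0.8867, -0.2566).
Converting back: φ = atan2(z, √(x²+y²)) = -14.87°, λ = atan2(y, x) = 113.45°.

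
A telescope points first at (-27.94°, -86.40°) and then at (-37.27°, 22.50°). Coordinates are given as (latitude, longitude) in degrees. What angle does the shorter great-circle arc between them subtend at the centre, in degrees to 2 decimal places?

Let φ₁ = -0.4876 rad, φ₂ = -0.6505 rad, and Δλ = 1.9007 rad.
cos c = sin φ₁ sin φ₂ + cos φ₁ cos φ₂ cos Δλ = (-0.4685)(-0.6056) + (0.8834)(0.7958)(-0.3239) = 0.05601,
so c = arccos(0.05601) = 1.51475 rad.
So the angular separation is 86.79°.

86.79°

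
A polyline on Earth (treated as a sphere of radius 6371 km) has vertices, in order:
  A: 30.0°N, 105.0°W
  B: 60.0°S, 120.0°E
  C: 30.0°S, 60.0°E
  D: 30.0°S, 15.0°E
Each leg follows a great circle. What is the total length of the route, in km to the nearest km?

Leg A→B: central angle 2.4027 rad, distance 15307.5 km.
Leg B→C: central angle 0.8638 rad, distance 5503.6 km.
Leg C→D: central angle 0.6756 rad, distance 4304.3 km.
Total: 15307.5 + 5503.6 + 4304.3 ≈ 25115 km.

25115 km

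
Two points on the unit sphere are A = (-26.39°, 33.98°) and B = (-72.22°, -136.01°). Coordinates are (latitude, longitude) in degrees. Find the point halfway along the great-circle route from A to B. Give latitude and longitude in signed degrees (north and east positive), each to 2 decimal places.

The central angle between A and B is δ = 1.4163 rad.
With f = 0.5, the slerp weights are sin((1−f)δ)/sin δ = 0.6583 and sin(fδ)/sin δ = 0.6583.
Weighted sum of the unit vectors: (0.6583)·(0.7428,0.5007,-0.4445) + (0.6583)·(-0.2197,-0.2121,-0.9522) = (0.3444, 0.1900, -0.9194).
Converting back: φ = atan2(z, √(x²+y²)) = -66.84°, λ = atan2(y, x) = 28.88°.

-66.84°, 28.88°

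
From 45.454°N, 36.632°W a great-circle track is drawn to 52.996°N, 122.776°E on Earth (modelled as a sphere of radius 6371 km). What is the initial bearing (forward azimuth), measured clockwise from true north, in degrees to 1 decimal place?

12.4°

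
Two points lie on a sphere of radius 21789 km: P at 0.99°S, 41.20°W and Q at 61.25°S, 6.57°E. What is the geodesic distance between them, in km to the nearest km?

26705 km

Let φ₁ = -0.0173 rad, φ₂ = -1.0690 rad, and Δλ = 0.8337 rad.
cos c = sin φ₁ sin φ₂ + cos φ₁ cos φ₂ cos Δλ = (-0.0173)(-0.8767) + (0.9999)(0.4810)(0.6721) = 0.33838,
so c = arccos(0.33838) = 1.22561 rad.
Distance = R·c = 21789 × 1.2256 ≈ 26705 km.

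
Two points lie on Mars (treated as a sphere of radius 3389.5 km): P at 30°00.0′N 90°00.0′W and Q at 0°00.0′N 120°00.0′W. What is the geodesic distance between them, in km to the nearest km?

With latitudes φ₁ = 30.000°, φ₂ = 0.000° and longitude difference Δλ = -30.000°:
cos c = sin φ₁ sin φ₂ + cos φ₁ cos φ₂ cos Δλ = (0.5000)(0.0000) + (0.8660)(1.0000)(0.8660) = 0.75000,
so c = arccos(0.75000) = 0.72273 rad.
Distance = R·c = 3389.5 × 0.7227 ≈ 2450 km.

2450 km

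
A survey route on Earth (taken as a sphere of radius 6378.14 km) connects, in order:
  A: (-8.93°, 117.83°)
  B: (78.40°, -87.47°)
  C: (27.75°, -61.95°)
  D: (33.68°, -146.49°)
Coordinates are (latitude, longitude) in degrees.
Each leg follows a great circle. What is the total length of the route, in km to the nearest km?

Leg A→B: central angle 1.9088 rad, distance 12174.9 km.
Leg B→C: central angle 0.9063 rad, distance 5780.3 km.
Leg C→D: central angle 1.2363 rad, distance 7885.4 km.
Total: 12174.9 + 5780.3 + 7885.4 ≈ 25840 km.

25840 km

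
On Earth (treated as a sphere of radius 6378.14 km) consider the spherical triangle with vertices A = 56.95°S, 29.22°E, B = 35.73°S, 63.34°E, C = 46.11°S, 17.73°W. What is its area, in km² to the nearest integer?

3168077 km²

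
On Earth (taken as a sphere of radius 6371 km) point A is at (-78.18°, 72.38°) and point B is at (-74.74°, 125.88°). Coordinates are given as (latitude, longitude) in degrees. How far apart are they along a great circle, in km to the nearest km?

Let φ₁ = -1.3645 rad, φ₂ = -1.3045 rad, and Δλ = 0.9338 rad.
Haversine: a = sin²(Δφ/2) + cos φ₁ cos φ₂ sin²(Δλ/2) = 0.0009 + (0.2048)(0.2632)(0.2026) = 0.01182.
Central angle c = 2·arcsin(√a) = 0.21790 rad.
Distance = R·c = 6371 × 0.2179 ≈ 1388 km.

1388 km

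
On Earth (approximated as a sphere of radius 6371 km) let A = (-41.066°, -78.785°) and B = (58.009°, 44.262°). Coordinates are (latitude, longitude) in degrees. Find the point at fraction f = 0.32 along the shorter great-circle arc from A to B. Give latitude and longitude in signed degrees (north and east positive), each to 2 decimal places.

The central angle between A and B is δ = 2.4575 rad.
With f = 0.32, the slerp weights are sin((1−f)δ)/sin δ = 1.5744 and sin(fδ)/sin δ = 1.1200.
Weighted sum of the unit vectors: (1.5744)·(0.1466,-0.7396,-0.6569) + (1.1200)·(0.3794,0.3698,0.8481) = (0.6558, -0.7502, -0.0844).
Converting back: φ = atan2(z, √(x²+y²)) = -4.84°, λ = atan2(y, x) = -48.84°.

-4.84°, -48.84°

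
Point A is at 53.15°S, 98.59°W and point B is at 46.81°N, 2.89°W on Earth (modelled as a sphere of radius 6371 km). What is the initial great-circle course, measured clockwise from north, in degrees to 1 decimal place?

60.7°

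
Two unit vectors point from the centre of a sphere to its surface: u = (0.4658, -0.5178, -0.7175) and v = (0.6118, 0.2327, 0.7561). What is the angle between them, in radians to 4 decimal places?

1.9584 rad

u·v = -0.3780; |u| = 0.9999, |v| = 1.0001.
cos θ = (u·v)/(|u||v|) = -0.3780, so θ = 1.9584 rad.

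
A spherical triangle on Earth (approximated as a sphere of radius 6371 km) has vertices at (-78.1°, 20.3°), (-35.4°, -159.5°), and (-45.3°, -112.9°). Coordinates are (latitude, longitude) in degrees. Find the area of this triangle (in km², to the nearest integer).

Side lengths (central angles): a = 0.6339, b = 0.9320, c = 1.1606 rad; semiperimeter s = 1.3633.
By l'Huilier's theorem, tan(E/4) = √[tan(s/2) tan((s−a)/2) tan((s−b)/2) tan((s−c)/2)], giving spherical excess E = 0.3315 rad.
Area = E·R² = 0.3315 × (6371)² ≈ 13454145 km².

13454145 km²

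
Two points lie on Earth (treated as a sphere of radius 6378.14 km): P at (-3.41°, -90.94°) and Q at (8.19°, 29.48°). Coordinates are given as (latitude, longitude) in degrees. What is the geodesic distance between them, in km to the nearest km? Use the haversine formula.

13423 km

In radians: φ₁ = -0.0595, φ₂ = 0.1429, Δλ = 120.420° = 2.1017 rad.
Haversine: a = sin²(Δφ/2) + cos φ₁ cos φ₂ sin²(Δλ/2) = 0.0102 + (0.9982)(0.9898)(0.7532) = 0.75438.
Central angle c = 2·arcsin(√a) = 2.10454 rad.
Distance = R·c = 6378.14 × 2.1045 ≈ 13423 km.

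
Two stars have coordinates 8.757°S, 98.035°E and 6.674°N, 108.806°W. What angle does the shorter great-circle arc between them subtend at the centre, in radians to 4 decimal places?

With latitudes φ₁ = -8.757°, φ₂ = 6.674° and longitude difference Δλ = 153.159°:
cos c = sin φ₁ sin φ₂ + cos φ₁ cos φ₂ cos Δλ = (-0.1522)(0.1162) + (0.9883)(0.9932)(-0.8923) = -0.89358,
so c = arccos(-0.89358) = 2.67605 rad.
So the angular separation is 2.6761 rad.

2.6761 rad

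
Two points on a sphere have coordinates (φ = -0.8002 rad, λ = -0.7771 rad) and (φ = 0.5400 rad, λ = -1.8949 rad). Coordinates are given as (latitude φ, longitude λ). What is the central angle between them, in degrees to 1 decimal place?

96.2°

With latitudes φ₁ = -45.848°, φ₂ = 30.940° and longitude difference Δλ = -64.045°:
cos c = sin φ₁ sin φ₂ + cos φ₁ cos φ₂ cos Δλ = (-0.7175)(0.5141) + (0.6966)(0.8577)(0.4377) = -0.10741,
so c = arccos(-0.10741) = 1.67841 rad.
So the angular separation is 96.2°.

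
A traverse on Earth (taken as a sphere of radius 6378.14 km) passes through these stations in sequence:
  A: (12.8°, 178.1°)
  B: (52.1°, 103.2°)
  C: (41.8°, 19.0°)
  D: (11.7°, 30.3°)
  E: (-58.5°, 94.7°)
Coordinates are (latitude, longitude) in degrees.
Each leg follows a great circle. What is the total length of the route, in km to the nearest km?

27239 km

Leg A→B: central angle 1.2336 rad, distance 7867.9 km.
Leg B→C: central angle 0.9616 rad, distance 6133.1 km.
Leg C→D: central angle 0.5529 rad, distance 3526.5 km.
Leg D→E: central angle 1.5226 rad, distance 9711.4 km.
Total: 7867.9 + 6133.1 + 3526.5 + 9711.4 ≈ 27239 km.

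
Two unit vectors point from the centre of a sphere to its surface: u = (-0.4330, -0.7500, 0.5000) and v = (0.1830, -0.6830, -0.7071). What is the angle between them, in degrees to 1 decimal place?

85.4°

u·v = 0.0795; |u| = 1.0000, |v| = 1.0000.
cos θ = (u·v)/(|u||v|) = 0.0795, so θ = 85.4°.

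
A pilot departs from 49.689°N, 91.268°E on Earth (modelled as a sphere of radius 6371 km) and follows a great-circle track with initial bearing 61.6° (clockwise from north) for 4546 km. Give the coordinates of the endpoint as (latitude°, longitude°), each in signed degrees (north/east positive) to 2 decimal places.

51.07°, 157.65°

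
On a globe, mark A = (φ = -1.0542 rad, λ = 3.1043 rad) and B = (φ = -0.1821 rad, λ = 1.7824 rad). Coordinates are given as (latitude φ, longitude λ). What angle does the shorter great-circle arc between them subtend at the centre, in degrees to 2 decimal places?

73.91°

In radians: φ₁ = -1.0542, φ₂ = -0.1821, Δλ = -75.739° = -1.3219 rad.
cos c = sin φ₁ sin φ₂ + cos φ₁ cos φ₂ cos Δλ = (-0.8695)(-0.1811) + (0.4939)(0.9835)(0.2463) = 0.27712,
so c = arccos(0.27712) = 1.29000 rad.
So the angular separation is 73.91°.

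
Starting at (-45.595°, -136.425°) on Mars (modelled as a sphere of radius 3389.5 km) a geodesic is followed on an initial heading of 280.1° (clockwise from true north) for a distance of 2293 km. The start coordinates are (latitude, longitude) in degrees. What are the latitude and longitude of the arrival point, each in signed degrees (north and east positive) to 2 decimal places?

Angular distance δ = d/R = 2293/3389.5 = 0.67650 rad; initial bearing θ = 4.8887 rad.
sin φ₂ = sin φ₁ cos δ + cos φ₁ sin δ cos θ = (-0.7144)(0.7798) + (0.6997)(0.6261)(0.1754) = -0.4803, so φ₂ = -28.70°.
Δλ = atan2(sin θ sin δ cos φ₁, cos δ − sin φ₁ sin φ₂) = atan2(-0.4313, 0.4367) = -44.645°.
λ₂ = -136.425° − 44.645° = -181.07° → 178.93° after wrapping to (−180°, 180°].

-28.70°, 178.93°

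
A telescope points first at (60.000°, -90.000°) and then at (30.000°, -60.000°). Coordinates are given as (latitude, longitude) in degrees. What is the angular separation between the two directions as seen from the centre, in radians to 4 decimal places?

0.6300 rad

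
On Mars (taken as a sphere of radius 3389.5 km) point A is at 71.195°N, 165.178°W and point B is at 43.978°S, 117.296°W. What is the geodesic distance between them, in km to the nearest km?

With latitudes φ₁ = 71.195°, φ₂ = -43.978° and longitude difference Δλ = 47.882°:
cos c = sin φ₁ sin φ₂ + cos φ₁ cos φ₂ cos Δλ = (0.9466)(-0.6944) + (0.3223)(0.7196)(0.6707) = -0.50175,
so c = arccos(-0.50175) = 2.09641 rad.
Distance = R·c = 3389.5 × 2.0964 ≈ 7106 km.

7106 km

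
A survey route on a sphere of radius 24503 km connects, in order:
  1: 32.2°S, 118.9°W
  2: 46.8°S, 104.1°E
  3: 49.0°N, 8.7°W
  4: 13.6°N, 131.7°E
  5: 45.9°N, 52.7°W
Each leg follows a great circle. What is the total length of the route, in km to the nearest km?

Leg 1→2: central angle 1.6060 rad, distance 39351.7 km.
Leg 2→3: central angle 2.3807 rad, distance 58333.3 km.
Leg 3→4: central angle 1.8901 rad, distance 46312.1 km.
Leg 4→5: central angle 2.1008 rad, distance 51476.1 km.
Total: 39351.7 + 58333.3 + 46312.1 + 51476.1 ≈ 195473 km.

195473 km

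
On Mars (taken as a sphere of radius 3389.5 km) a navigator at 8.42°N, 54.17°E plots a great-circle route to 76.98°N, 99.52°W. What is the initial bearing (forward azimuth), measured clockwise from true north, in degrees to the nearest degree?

354°

With φ₁ = 0.1470, φ₂ = 1.3436, Δλ = -2.6824 rad, the forward-azimuth formula gives
θ = atan2( sin Δλ cos φ₂ , cos φ₁ sin φ₂ − sin φ₁ cos φ₂ cos Δλ ) = atan2(-0.0999, 0.9934) = -5.74°.
Adding 360° brings this into [0°, 360°): 354°.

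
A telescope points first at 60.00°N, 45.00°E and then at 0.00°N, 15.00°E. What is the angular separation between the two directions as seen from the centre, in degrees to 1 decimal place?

Let φ₁ = 1.0472 rad, φ₂ = 0.0000 rad, and Δλ = -0.5236 rad.
Haversine: a = sin²(Δφ/2) + cos φ₁ cos φ₂ sin²(Δλ/2) = 0.2500 + (0.5000)(1.0000)(0.0670) = 0.28349.
Central angle c = 2·arcsin(√a) = 1.12296 rad.
So the angular separation is 64.3°.

64.3°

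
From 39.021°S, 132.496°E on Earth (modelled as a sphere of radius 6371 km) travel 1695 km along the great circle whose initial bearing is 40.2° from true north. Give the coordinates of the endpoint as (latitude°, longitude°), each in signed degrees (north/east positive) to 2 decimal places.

Angular distance δ = d/R = 1695/6371 = 0.26605 rad; initial bearing θ = 0.7016 rad.
sin φ₂ = sin φ₁ cos δ + cos φ₁ sin δ cos θ = (-0.6296)(0.9648) + (0.7769)(0.2629)(0.7638) = -0.4514, so φ₂ = -26.84°.
Δλ = atan2(sin θ sin δ cos φ₁, cos δ − sin φ₁ sin φ₂) = atan2(0.1318, 0.6806) = 10.964°.
λ₂ = 132.496° + 10.964° = 143.46°.

-26.84°, 143.46°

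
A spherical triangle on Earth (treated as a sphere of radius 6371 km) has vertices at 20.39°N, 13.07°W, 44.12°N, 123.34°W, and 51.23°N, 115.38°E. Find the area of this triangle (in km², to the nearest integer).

Side lengths (central angles): a = 1.2563, b = 1.6643, c = 1.5614 rad; semiperimeter s = 2.2410.
By l'Huilier's theorem, tan(E/4) = √[tan(s/2) tan((s−a)/2) tan((s−b)/2) tan((s−c)/2)], giving spherical excess E = 1.3148 rad.
Area = E·R² = 1.3148 × (6371)² ≈ 53368792 km².

53368792 km²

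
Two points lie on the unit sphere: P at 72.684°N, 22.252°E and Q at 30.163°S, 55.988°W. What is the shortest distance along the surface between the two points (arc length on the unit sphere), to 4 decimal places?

With latitudes φ₁ = 72.684°, φ₂ = -30.163° and longitude difference Δλ = -78.240°:
Haversine: a = sin²(Δφ/2) + cos φ₁ cos φ₂ sin²(Δλ/2) = 0.6112 + (0.2976)(0.8646)(0.3981) = 0.71362.
Central angle c = 2·arcsin(√a) = 2.01223 rad.
On the unit sphere the arc length equals the central angle: 2.0122.

2.0122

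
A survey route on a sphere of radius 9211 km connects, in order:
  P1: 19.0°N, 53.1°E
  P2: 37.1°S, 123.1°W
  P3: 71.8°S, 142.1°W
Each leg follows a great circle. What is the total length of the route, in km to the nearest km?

31773 km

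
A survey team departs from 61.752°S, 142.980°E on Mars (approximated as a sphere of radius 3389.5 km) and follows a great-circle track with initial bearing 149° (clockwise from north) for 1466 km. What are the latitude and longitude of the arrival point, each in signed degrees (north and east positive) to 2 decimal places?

-75.89°, -154.69°

Angular distance δ = d/R = 1466/3389.5 = 0.43251 rad; initial bearing θ = 2.6005 rad.
sin φ₂ = sin φ₁ cos δ + cos φ₁ sin δ cos θ = (-0.8809)(0.9079) + (0.4733)(0.4192)(-0.8572) = -0.9698, so φ₂ = -75.89°.
Δλ = atan2(sin θ sin δ cos φ₁, cos δ − sin φ₁ sin φ₂) = atan2(0.1022, 0.0536) = 62.327°.
λ₂ = 142.980° + 62.327° = 205.31° → -154.69° after wrapping to (−180°, 180°].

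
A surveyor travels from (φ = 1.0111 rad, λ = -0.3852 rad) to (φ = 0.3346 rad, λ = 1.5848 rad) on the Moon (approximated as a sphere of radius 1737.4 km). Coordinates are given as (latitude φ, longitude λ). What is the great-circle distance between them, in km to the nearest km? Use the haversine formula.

Let φ₁ = 1.0111 rad, φ₂ = 0.3346 rad, and Δλ = 1.9700 rad.
Haversine: a = sin²(Δφ/2) + cos φ₁ cos φ₂ sin²(Δλ/2) = 0.1101 + (0.5309)(0.9445)(0.6943) = 0.45832.
Central angle c = 2·arcsin(√a) = 1.48733 rad.
Distance = R·c = 1737.4 × 1.4873 ≈ 2584 km.

2584 km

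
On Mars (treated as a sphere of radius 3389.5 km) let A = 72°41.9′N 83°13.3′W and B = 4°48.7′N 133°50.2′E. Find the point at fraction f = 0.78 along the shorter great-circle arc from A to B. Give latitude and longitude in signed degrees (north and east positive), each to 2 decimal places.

The central angle between A and B is δ = 1.7279 rad.
With f = 0.78, the slerp weights are sin((1−f)δ)/sin δ = 0.3757 and sin(fδ)/sin δ = 0.9874.
Weighted sum of the unit vectors: (0.3757)·(0.0351,-0.2953,0.9548) + (0.9874)·(-0.6902,0.7188,0.0839) = (-0.6683, 0.5988, 0.4415).
Converting back: φ = atan2(z, √(x²+y²)) = 26.20°, λ = atan2(y, x) = 138.14°.

26.20°, 138.14°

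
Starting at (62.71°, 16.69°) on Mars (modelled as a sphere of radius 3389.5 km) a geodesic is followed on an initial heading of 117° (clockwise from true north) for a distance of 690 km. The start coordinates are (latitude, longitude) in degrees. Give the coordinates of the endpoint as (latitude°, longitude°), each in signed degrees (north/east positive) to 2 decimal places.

Angular distance δ = d/R = 690/3389.5 = 0.20357 rad; initial bearing θ = 2.0420 rad.
sin φ₂ = sin φ₁ cos δ + cos φ₁ sin δ cos θ = (0.8887)(0.9794) + (0.4585)(0.2022)(-0.4540) = 0.8283, so φ₂ = 55.92°.
Δλ = atan2(sin θ sin δ cos φ₁, cos δ − sin φ₁ sin φ₂) = atan2(0.0826, 0.2433) = 18.752°.
λ₂ = 16.690° + 18.752° = 35.44°.

55.92°, 35.44°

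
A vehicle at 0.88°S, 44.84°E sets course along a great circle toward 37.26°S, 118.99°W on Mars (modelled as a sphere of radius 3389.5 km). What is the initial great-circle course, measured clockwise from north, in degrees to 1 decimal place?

199.8°

Δλ = -163.830° = -2.8594 rad.
y = sin Δλ · cos φ₂ = (-0.2785)(0.7959) = -0.2216
x = cos φ₁ sin φ₂ − sin φ₁ cos φ₂ cos Δλ = (0.9999)(-0.6054) − (-0.0154)(0.7959)(-0.9604) = -0.6171
θ = atan2(y, x) = -160.24°; adding 360° gives 199.8°.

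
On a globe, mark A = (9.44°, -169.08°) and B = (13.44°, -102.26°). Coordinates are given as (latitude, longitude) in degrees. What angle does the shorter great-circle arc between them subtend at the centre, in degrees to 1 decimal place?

65.4°

With latitudes φ₁ = 9.440°, φ₂ = 13.440° and longitude difference Δλ = 66.820°:
Haversine: a = sin²(Δφ/2) + cos φ₁ cos φ₂ sin²(Δλ/2) = 0.0012 + (0.9865)(0.9726)(0.3032) = 0.29211.
Central angle c = 2·arcsin(√a) = 1.14200 rad.
So the angular separation is 65.4°.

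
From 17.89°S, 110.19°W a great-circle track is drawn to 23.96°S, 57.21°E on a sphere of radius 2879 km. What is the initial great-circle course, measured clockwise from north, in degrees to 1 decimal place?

With φ₁ = -0.3122, φ₂ = -0.4182, Δλ = 2.9217 rad, the forward-azimuth formula gives
θ = atan2( sin Δλ cos φ₂ , cos φ₁ sin φ₂ − sin φ₁ cos φ₂ cos Δλ ) = atan2(0.1993, -0.6604) = 163.20°.
So the initial bearing is 163.2°.

163.2°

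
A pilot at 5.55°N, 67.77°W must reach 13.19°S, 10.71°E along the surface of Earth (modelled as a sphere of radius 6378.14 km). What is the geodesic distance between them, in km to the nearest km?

With latitudes φ₁ = 5.550°, φ₂ = -13.190° and longitude difference Δλ = 78.480°:
cos c = sin φ₁ sin φ₂ + cos φ₁ cos φ₂ cos Δλ = (0.0967)(-0.2282) + (0.9953)(0.9736)(0.1997) = 0.17146,
so c = arccos(0.17146) = 1.39848 rad.
Distance = R·c = 6378.14 × 1.3985 ≈ 8920 km.

8920 km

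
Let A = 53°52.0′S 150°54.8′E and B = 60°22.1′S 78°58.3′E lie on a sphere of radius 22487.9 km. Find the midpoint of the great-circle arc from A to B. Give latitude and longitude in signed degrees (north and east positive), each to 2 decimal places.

-62.33°, 118.59°

The central angle between A and B is δ = 0.6561 rad.
With f = 0.5, the slerp weights are sin((1−f)δ)/sin δ = 0.5282 and sin(fδ)/sin δ = 0.5282.
Weighted sum of the unit vectors: (0.5282)·(-0.5153,0.2867,-0.8076) + (0.5282)·(0.0946,0.4853,-0.8692) = (-0.2222, 0.4077, -0.8857).
Converting back: φ = atan2(z, √(x²+y²)) = -62.33°, λ = atan2(y, x) = 118.59°.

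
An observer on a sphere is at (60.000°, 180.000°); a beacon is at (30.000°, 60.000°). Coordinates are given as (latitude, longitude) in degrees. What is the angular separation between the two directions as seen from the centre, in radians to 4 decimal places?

With latitudes φ₁ = 60.000°, φ₂ = 30.000° and longitude difference Δλ = -120.000°:
cos c = sin φ₁ sin φ₂ + cos φ₁ cos φ₂ cos Δλ = (0.8660)(0.5000) + (0.5000)(0.8660)(-0.5000) = 0.21651,
so c = arccos(0.21651) = 1.35256 rad.
So the angular separation is 1.3526 rad.

1.3526 rad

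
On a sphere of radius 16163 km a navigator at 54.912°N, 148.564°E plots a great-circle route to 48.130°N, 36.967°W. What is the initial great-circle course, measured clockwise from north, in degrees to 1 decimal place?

3.8°

Δλ = 174.469° = 3.0451 rad.
y = sin Δλ · cos φ₂ = (0.0964)(0.6674) = 0.0643
x = cos φ₁ sin φ₂ − sin φ₁ cos φ₂ cos Δλ = (0.5748)(0.7447) − (0.8183)(0.6674)(-0.9953) = 0.9717
θ = atan2(y, x) = 3.79°, so the bearing is 3.8°.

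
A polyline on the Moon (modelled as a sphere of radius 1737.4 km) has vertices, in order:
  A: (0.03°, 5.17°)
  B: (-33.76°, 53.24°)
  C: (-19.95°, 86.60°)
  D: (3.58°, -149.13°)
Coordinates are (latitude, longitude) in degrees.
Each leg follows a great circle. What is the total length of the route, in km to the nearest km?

6435 km

Leg A→B: central angle 0.9821 rad, distance 1706.4 km.
Leg B→C: central angle 0.5692 rad, distance 988.9 km.
Leg C→D: central angle 2.1527 rad, distance 3740.0 km.
Total: 1706.4 + 988.9 + 3740.0 ≈ 6435 km.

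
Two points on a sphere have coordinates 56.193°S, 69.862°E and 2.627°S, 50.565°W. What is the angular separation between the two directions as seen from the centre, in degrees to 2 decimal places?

With latitudes φ₁ = -56.193°, φ₂ = -2.627° and longitude difference Δλ = -120.427°:
cos c = sin φ₁ sin φ₂ + cos φ₁ cos φ₂ cos Δλ = (-0.8309)(-0.0458) + (0.5564)(0.9989)(-0.5064) = -0.24340,
so c = arccos(-0.24340) = 1.81667 rad.
So the angular separation is 104.09°.

104.09°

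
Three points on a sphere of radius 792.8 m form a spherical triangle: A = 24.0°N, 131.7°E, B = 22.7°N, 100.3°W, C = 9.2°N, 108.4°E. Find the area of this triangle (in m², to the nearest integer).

Side lengths (central angles): a = 2.3996, b = 0.4662, c = 1.9411 rad; semiperimeter s = 2.4034.
By l'Huilier's theorem, tan(E/4) = √[tan(s/2) tan((s−a)/2) tan((s−b)/2) tan((s−c)/2)], giving spherical excess E = 0.1657 rad.
Area = E·R² = 0.1657 × (792.8)² ≈ 104147 m².

104147 m²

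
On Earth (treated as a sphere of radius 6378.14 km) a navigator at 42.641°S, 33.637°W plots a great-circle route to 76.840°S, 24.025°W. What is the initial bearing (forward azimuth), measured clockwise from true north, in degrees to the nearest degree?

176°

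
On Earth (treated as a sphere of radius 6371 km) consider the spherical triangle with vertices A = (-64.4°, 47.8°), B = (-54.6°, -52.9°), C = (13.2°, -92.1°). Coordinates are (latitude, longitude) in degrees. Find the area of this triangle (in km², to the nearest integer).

2553591 km²

Side lengths (central angles): a = 1.3172, b = 2.1267, c = 0.8112 rad; semiperimeter s = 2.1275.
By l'Huilier's theorem, tan(E/4) = √[tan(s/2) tan((s−a)/2) tan((s−b)/2) tan((s−c)/2)], giving spherical excess E = 0.0629 rad.
Area = E·R² = 0.0629 × (6371)² ≈ 2553591 km².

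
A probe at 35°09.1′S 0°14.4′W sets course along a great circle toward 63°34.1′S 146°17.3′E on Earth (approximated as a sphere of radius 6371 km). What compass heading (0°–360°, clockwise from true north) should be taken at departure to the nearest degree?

165°

Δλ = 146.528° = 2.5574 rad.
y = sin Δλ · cos φ₂ = (0.5515)(0.4451) = 0.2455
x = cos φ₁ sin φ₂ − sin φ₁ cos φ₂ cos Δλ = (0.8176)(-0.8955) − (-0.5757)(0.4451)(-0.8342) = -0.9459
θ = atan2(y, x) = 165.45°, so the bearing is 165°.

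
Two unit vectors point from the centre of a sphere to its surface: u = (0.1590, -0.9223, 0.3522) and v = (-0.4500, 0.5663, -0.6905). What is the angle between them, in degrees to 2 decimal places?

u·v = -0.8370; |u| = 1.0000, |v| = 1.0000.
cos θ = (u·v)/(|u||v|) = -0.8371, so θ = 146.83°.

146.83°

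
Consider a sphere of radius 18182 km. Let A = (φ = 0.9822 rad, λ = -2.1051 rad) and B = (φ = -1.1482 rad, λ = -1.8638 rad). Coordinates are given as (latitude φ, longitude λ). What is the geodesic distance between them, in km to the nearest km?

38877 km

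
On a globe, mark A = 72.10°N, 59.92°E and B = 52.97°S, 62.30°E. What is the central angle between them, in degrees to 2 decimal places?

125.08°

With latitudes φ₁ = 72.100°, φ₂ = -52.970° and longitude difference Δλ = 2.380°:
cos c = sin φ₁ sin φ₂ + cos φ₁ cos φ₂ cos Δλ = (0.9516)(-0.7983) + (0.3074)(0.6022)(0.9991) = -0.57474,
so c = arccos(-0.57474) = 2.18308 rad.
So the angular separation is 125.08°.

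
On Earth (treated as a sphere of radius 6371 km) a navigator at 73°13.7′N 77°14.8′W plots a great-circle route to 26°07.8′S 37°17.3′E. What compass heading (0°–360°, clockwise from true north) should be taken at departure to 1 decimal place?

With φ₁ = 1.2781, φ₂ = -0.4561, Δλ = 1.9990 rad, the forward-azimuth formula gives
θ = atan2( sin Δλ cos φ₂ , cos φ₁ sin φ₂ − sin φ₁ cos φ₂ cos Δλ ) = atan2(0.8167, 0.2299) = 74.28°.
So the initial bearing is 74.3°.

74.3°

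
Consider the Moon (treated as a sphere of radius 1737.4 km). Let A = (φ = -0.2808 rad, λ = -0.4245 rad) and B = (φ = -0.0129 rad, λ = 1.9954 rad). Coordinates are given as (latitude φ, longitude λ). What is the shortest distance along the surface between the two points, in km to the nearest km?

In radians: φ₁ = -0.2808, φ₂ = -0.0129, Δλ = 138.650° = 2.4199 rad.
Haversine: a = sin²(Δφ/2) + cos φ₁ cos φ₂ sin²(Δλ/2) = 0.0178 + (0.9608)(0.9999)(0.8753) = 0.85883.
Central angle c = 2·arcsin(√a) = 2.37122 rad.
Distance = R·c = 1737.4 × 2.3712 ≈ 4120 km.

4120 km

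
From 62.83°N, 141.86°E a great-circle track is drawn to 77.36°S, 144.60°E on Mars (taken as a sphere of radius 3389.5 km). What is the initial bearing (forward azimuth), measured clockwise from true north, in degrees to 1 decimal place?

With φ₁ = 1.0966, φ₂ = -1.3502, Δλ = 0.0478 rad, the forward-azimuth formula gives
θ = atan2( sin Δλ cos φ₂ , cos φ₁ sin φ₂ − sin φ₁ cos φ₂ cos Δλ ) = atan2(0.0105, -0.6400) = 179.06°.
So the initial bearing is 179.1°.

179.1°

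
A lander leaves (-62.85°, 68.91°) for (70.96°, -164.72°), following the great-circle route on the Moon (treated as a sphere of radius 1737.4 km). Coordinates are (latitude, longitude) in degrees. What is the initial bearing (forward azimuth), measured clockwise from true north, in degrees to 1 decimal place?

With φ₁ = -1.0969, φ₂ = 1.2385, Δλ = 2.2056 rad, the forward-azimuth formula gives
θ = atan2( sin Δλ cos φ₂ , cos φ₁ sin φ₂ − sin φ₁ cos φ₂ cos Δλ ) = atan2(0.2627, 0.2592) = 45.38°.
So the initial bearing is 45.4°.

45.4°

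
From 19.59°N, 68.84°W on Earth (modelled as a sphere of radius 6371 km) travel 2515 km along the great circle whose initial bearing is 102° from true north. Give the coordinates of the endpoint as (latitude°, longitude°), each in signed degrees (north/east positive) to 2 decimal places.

13.54°, -46.08°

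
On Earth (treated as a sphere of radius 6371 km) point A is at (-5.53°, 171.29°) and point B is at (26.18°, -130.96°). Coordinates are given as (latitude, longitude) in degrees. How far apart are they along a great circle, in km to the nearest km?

7147 km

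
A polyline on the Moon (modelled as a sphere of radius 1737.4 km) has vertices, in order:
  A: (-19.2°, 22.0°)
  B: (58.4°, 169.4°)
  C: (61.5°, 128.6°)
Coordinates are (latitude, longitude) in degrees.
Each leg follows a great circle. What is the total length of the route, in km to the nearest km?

Leg A→B: central angle 2.3420 rad, distance 4069.0 km.
Leg B→C: central angle 0.3546 rad, distance 616.1 km.
Total: 4069.0 + 616.1 ≈ 4685 km.

4685 km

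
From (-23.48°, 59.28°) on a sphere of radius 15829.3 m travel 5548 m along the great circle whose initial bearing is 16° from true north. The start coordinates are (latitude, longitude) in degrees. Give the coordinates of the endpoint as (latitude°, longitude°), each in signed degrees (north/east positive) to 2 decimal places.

-4.10°, 64.72°

Angular distance δ = d/R = 5548/15829.3 = 0.35049 rad; initial bearing θ = 0.2793 rad.
sin φ₂ = sin φ₁ cos δ + cos φ₁ sin δ cos θ = (-0.3984)(0.9392) + (0.9172)(0.3434)(0.9613) = -0.0715, so φ₂ = -4.10°.
Δλ = atan2(sin θ sin δ cos φ₁, cos δ − sin φ₁ sin φ₂) = atan2(0.0868, 0.9107) = 5.445°.
λ₂ = 59.280° + 5.445° = 64.72°.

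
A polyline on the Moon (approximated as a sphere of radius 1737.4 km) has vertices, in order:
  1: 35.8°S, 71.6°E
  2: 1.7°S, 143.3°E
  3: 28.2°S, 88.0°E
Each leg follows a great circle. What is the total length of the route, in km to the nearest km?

Leg 1→2: central angle 1.2954 rad, distance 2250.7 km.
Leg 2→3: central angle 1.0292 rad, distance 1788.1 km.
Total: 2250.7 + 1788.1 ≈ 4039 km.

4039 km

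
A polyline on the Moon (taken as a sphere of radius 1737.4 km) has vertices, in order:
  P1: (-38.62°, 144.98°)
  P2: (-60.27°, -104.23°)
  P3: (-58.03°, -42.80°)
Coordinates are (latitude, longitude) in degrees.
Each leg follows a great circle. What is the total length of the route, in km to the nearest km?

2928 km

Leg P1→P2: central angle 1.1544 rad, distance 2005.6 km.
Leg P2→P3: central angle 0.5311 rad, distance 922.8 km.
Total: 2005.6 + 922.8 ≈ 2928 km.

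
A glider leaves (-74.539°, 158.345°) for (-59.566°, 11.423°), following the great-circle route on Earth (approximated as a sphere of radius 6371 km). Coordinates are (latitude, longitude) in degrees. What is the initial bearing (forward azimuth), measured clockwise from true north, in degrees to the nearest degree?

203°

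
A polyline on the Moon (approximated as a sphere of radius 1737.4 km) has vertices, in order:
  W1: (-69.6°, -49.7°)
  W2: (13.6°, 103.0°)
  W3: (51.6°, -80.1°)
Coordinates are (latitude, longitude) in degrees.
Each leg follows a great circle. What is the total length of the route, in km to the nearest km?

Leg W1→W2: central angle 2.1194 rad, distance 3682.2 km.
Leg W2→W3: central angle 2.0027 rad, distance 3479.4 km.
Total: 3682.2 + 3479.4 ≈ 7162 km.

7162 km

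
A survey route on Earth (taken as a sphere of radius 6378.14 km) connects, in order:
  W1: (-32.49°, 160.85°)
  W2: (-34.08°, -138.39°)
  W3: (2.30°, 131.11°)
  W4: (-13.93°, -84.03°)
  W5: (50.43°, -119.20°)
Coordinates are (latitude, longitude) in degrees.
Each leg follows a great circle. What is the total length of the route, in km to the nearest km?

39683 km

Leg W1→W2: central angle 0.8734 rad, distance 5570.5 km.
Leg W2→W3: central angle 1.6005 rad, distance 10208.3 km.
Leg W3→W4: central angle 2.5026 rad, distance 15962.2 km.
Leg W4→W5: central angle 1.2452 rad, distance 7942.3 km.
Total: 5570.5 + 10208.3 + 15962.2 + 7942.3 ≈ 39683 km.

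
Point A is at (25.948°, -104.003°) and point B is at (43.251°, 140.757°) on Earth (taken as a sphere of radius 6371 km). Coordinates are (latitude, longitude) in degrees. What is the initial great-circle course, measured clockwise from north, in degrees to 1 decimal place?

318.8°

With φ₁ = 0.4529, φ₂ = 0.7549, Δλ = -2.0113 rad, the forward-azimuth formula gives
θ = atan2( sin Δλ cos φ₂ , cos φ₁ sin φ₂ − sin φ₁ cos φ₂ cos Δλ ) = atan2(-0.6588, 0.7520) = -41.22°.
Adding 360° brings this into [0°, 360°): 318.8°.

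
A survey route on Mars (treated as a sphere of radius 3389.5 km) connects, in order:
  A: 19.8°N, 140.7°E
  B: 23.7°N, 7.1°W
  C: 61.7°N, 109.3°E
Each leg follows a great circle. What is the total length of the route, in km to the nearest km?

12252 km

Leg A→B: central angle 2.2054 rad, distance 7475.2 km.
Leg B→C: central angle 1.4092 rad, distance 4776.5 km.
Total: 7475.2 + 4776.5 ≈ 12252 km.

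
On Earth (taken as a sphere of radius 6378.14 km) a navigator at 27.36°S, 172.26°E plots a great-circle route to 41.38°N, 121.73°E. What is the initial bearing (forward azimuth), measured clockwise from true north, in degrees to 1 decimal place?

Δλ = -50.530° = -0.8819 rad.
y = sin Δλ · cos φ₂ = (-0.7720)(0.7503) = -0.5792
x = cos φ₁ sin φ₂ − sin φ₁ cos φ₂ cos Δλ = (0.8881)(0.6610) − (-0.4596)(0.7503)(0.6357) = 0.8063
θ = atan2(y, x) = -35.69°; adding 360° gives 324.3°.

324.3°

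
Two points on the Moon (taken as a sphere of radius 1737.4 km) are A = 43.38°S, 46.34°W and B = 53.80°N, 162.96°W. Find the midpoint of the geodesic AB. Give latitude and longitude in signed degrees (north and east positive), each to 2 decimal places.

Central angle δ = 2.4137 rad. Interpolating on the sphere with fraction f = 0.5:
P = [sin((1−f)δ)·A + sin(fδ)·B] / sin δ = 1.4047·A + 1.4047·B in Cartesian coordinates,
giving P = (-0.0884, -0.9817, 0.1687), i.e. latitude 9.71°, longitude -95.14°.

9.71°, -95.14°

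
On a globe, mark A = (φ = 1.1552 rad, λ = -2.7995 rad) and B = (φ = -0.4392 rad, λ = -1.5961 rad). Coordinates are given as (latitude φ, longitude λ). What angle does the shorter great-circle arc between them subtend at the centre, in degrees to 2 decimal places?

Let φ₁ = 1.1552 rad, φ₂ = -0.4392 rad, and Δλ = 1.2034 rad.
cos c = sin φ₁ sin φ₂ + cos φ₁ cos φ₂ cos Δλ = (0.9149)(-0.4252) + (0.4037)(0.9051)(0.3592) = -0.25777,
so c = arccos(-0.25777) = 1.83151 rad.
So the angular separation is 104.94°.

104.94°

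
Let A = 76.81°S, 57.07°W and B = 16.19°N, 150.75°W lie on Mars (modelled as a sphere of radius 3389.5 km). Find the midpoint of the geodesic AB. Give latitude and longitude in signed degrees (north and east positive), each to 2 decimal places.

Central angle δ = 1.8604 rad. Interpolating on the sphere with fraction f = 0.5:
P = [sin((1−f)δ)·A + sin(fδ)·B] / sin δ = 0.8366·A + 0.8366·B in Cartesian coordinates,
giving P = (-0.5972, -0.5528, -0.5812), i.e. latitude -35.54°, longitude -137.21°.

-35.54°, -137.21°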